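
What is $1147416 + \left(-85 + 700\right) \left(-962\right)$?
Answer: $555786$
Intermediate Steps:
$1147416 + \left(-85 + 700\right) \left(-962\right) = 1147416 + 615 \left(-962\right) = 1147416 - 591630 = 555786$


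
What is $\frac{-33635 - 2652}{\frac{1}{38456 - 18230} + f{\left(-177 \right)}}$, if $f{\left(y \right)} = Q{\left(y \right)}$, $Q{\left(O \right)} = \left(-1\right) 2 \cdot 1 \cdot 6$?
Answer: $\frac{733940862}{242711} \approx 3023.9$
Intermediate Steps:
$Q{\left(O \right)} = -12$ ($Q{\left(O \right)} = \left(-2\right) 1 \cdot 6 = \left(-2\right) 6 = -12$)
$f{\left(y \right)} = -12$
$\frac{-33635 - 2652}{\frac{1}{38456 - 18230} + f{\left(-177 \right)}} = \frac{-33635 - 2652}{\frac{1}{38456 - 18230} - 12} = - \frac{36287}{\frac{1}{20226} - 12} = - \frac{36287}{- \frac{242711}{20226}} = \left(-36287\right) \left(- \frac{20226}{242711}\right) = \frac{733940862}{242711}$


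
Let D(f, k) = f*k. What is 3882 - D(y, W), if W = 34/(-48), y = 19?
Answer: 93491/24 ≈ 3895.5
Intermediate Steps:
W = -17/24 (W = 34*(-1/48) = -17/24 ≈ -0.70833)
3882 - D(y, W) = 3882 - 19*(-17)/24 = 3882 - 1*(-323/24) = 3882 + 323/24 = 93491/24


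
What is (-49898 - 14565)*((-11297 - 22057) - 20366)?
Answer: 3462952360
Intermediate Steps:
(-49898 - 14565)*((-11297 - 22057) - 20366) = -64463*(-33354 - 20366) = -64463*(-53720) = 3462952360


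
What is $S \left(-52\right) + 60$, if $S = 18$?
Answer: $-876$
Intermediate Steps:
$S \left(-52\right) + 60 = 18 \left(-52\right) + 60 = -936 + 60 = -876$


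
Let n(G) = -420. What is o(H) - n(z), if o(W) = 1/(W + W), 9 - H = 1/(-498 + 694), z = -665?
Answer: 740558/1763 ≈ 420.06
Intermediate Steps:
H = 1763/196 (H = 9 - 1/(-498 + 694) = 9 - 1/196 = 1763/196 ≈ 8.9949)
o(W) = 1/(2*W)
o(H) - n(z) = 1/(2*(1763/196)) - 1*(-420) = (½)*(196/1763) + 420 = 98/1763 + 420 = 740558/1763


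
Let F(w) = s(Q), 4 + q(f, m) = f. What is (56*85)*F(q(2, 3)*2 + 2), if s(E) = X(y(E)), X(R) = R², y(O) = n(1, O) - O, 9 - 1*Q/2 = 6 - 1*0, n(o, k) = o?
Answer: 119000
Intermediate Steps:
Q = 6 (Q = 18 - 2*(6 - 1*0) = 18 - 2*(6 + 0) = 18 - 2*6 = 18 - 12 = 6)
q(f, m) = -4 + f
y(O) = 1 - O
s(E) = (1 - E)²
F(w) = 25 (F(w) = (-1 + 6)² = 5² = 25)
(56*85)*F(q(2, 3)*2 + 2) = (56*85)*25 = 4760*25 = 119000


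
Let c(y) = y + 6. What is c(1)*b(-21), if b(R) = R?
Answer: -147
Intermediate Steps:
c(y) = 6 + y
c(1)*b(-21) = (6 + 1)*(-21) = 7*(-21) = -147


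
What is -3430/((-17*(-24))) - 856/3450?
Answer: -1015229/117300 ≈ -8.6550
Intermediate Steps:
-3430/((-17*(-24))) - 856/3450 = -3430/408 - 856*1/3450 = -3430*1/408 - 428/1725 = -1715/204 - 428/1725 = -1015229/117300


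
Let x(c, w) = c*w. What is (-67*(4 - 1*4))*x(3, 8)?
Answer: 0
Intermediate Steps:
(-67*(4 - 1*4))*x(3, 8) = (-67*(4 - 1*4))*(3*8) = -67*(4 - 4)*24 = -67*0*24 = 0*24 = 0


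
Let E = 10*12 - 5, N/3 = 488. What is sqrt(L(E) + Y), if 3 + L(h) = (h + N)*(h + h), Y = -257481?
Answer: sqrt(105686) ≈ 325.09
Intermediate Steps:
N = 1464 (N = 3*488 = 1464)
E = 115 (E = 120 - 5 = 115)
L(h) = -3 + 2*h*(1464 + h) (L(h) = -3 + (h + 1464)*(h + h) = -3 + (1464 + h)*(2*h) = -3 + 2*h*(1464 + h))
sqrt(L(E) + Y) = sqrt((-3 + 2*115**2 + 2928*115) - 257481) = sqrt((-3 + 2*13225 + 336720) - 257481) = sqrt((-3 + 26450 + 336720) - 257481) = sqrt(363167 - 257481) = sqrt(105686)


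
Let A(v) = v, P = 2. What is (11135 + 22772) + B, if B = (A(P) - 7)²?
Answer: 33932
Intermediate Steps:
B = 25 (B = (2 - 7)² = (-5)² = 25)
(11135 + 22772) + B = (11135 + 22772) + 25 = 33907 + 25 = 33932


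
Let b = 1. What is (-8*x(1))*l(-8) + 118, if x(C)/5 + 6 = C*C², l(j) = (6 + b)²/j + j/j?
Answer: -907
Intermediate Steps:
l(j) = 1 + 49/j (l(j) = (6 + 1)²/j + j/j = 7²/j + 1 = 49/j + 1 = 1 + 49/j)
x(C) = -30 + 5*C³ (x(C) = -30 + 5*(C*C²) = -30 + 5*C³)
(-8*x(1))*l(-8) + 118 = (-8*(-30 + 5*1³))*((49 - 8)/(-8)) + 118 = (-8*(-30 + 5*1))*(-⅛*41) + 118 = -8*(-30 + 5)*(-41/8) + 118 = -8*(-25)*(-41/8) + 118 = 200*(-41/8) + 118 = -1025 + 118 = -907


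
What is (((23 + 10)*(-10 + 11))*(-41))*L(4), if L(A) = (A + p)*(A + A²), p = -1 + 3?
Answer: -162360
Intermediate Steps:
p = 2
L(A) = (2 + A)*(A + A²) (L(A) = (A + 2)*(A + A²) = (2 + A)*(A + A²))
(((23 + 10)*(-10 + 11))*(-41))*L(4) = (((23 + 10)*(-10 + 11))*(-41))*(4*(2 + 4² + 3*4)) = ((33*1)*(-41))*(4*(2 + 16 + 12)) = (33*(-41))*(4*30) = -1353*120 = -162360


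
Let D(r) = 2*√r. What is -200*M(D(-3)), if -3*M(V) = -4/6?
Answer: -400/9 ≈ -44.444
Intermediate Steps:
M(V) = 2/9 (M(V) = -(-4)/(3*6) = -⅓*(-⅔) = 2/9)
-200*M(D(-3)) = -200*2/9 = -400/9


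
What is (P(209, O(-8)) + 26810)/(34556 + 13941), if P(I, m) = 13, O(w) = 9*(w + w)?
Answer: 26823/48497 ≈ 0.55309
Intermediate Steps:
O(w) = 18*w (O(w) = 9*(2*w) = 18*w)
(P(209, O(-8)) + 26810)/(34556 + 13941) = (13 + 26810)/(34556 + 13941) = 26823/48497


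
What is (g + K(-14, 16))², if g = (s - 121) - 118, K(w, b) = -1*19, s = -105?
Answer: 131769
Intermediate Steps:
K(w, b) = -19
g = -344 (g = (-105 - 121) - 118 = -226 - 118 = -344)
(g + K(-14, 16))² = (-344 - 19)² = (-363)² = 131769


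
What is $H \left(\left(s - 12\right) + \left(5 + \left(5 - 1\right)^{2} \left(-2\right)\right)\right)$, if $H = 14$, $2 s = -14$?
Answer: $-644$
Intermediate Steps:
$s = -7$ ($s = \frac{1}{2} \left(-14\right) = -7$)
$H \left(\left(s - 12\right) + \left(5 + \left(5 - 1\right)^{2} \left(-2\right)\right)\right) = 14 \left(\left(-7 - 12\right) + \left(5 + \left(5 - 1\right)^{2} \left(-2\right)\right)\right) = 14 \left(\left(-7 - 12\right) + \left(5 + 4^{2} \left(-2\right)\right)\right) = 14 \left(-19 + \left(5 + 16 \left(-2\right)\right)\right) = 14 \left(-19 + \left(5 - 32\right)\right) = 14 \left(-19 - 27\right) = 14 \left(-46\right) = -644$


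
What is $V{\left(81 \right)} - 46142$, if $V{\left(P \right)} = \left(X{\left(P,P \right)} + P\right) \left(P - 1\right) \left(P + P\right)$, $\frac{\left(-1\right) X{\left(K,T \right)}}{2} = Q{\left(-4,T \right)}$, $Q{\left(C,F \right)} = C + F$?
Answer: $-992222$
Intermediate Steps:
$X{\left(K,T \right)} = 8 - 2 T$ ($X{\left(K,T \right)} = - 2 \left(-4 + T\right) = 8 - 2 T$)
$V{\left(P \right)} = 2 P \left(-1 + P\right) \left(8 - P\right)$ ($V{\left(P \right)} = \left(\left(8 - 2 P\right) + P\right) \left(P - 1\right) \left(P + P\right) = \left(8 - P\right) \left(-1 + P\right) 2 P = \left(8 - P\right) 2 P \left(-1 + P\right) = 2 P \left(-1 + P\right) \left(8 - P\right)$)
$V{\left(81 \right)} - 46142 = 2 \cdot 81 \left(-8 - 81^{2} + 9 \cdot 81\right) - 46142 = 2 \cdot 81 \left(-8 - 6561 + 729\right) - 46142 = 2 \cdot 81 \left(-5840\right) - 46142 = -946080 - 46142 = -992222$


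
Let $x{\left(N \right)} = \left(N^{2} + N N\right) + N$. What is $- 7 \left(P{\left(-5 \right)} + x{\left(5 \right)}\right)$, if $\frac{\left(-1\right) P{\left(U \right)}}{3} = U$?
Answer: $-490$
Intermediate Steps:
$P{\left(U \right)} = - 3 U$
$x{\left(N \right)} = N + 2 N^{2}$ ($x{\left(N \right)} = \left(N^{2} + N^{2}\right) + N = 2 N^{2} + N = N + 2 N^{2}$)
$- 7 \left(P{\left(-5 \right)} + x{\left(5 \right)}\right) = - 7 \left(\left(-3\right) \left(-5\right) + 5 \left(1 + 2 \cdot 5\right)\right) = - 7 \left(15 + 5 \left(1 + 10\right)\right) = - 7 \left(15 + 5 \cdot 11\right) = - 7 \left(15 + 55\right) = \left(-7\right) 70 = -490$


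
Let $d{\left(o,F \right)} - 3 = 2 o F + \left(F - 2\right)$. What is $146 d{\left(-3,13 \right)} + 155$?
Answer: $-9189$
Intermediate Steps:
$d{\left(o,F \right)} = 1 + F + 2 F o$ ($d{\left(o,F \right)} = 3 + \left(2 o F + \left(F - 2\right)\right) = 3 + \left(2 F o + \left(F - 2\right)\right) = 3 + \left(2 F o + \left(-2 + F\right)\right) = 3 + \left(-2 + F + 2 F o\right) = 1 + F + 2 F o$)
$146 d{\left(-3,13 \right)} + 155 = 146 \left(1 + 13 + 2 \cdot 13 \left(-3\right)\right) + 155 = 146 \left(1 + 13 - 78\right) + 155 = 146 \left(-64\right) + 155 = -9344 + 155 = -9189$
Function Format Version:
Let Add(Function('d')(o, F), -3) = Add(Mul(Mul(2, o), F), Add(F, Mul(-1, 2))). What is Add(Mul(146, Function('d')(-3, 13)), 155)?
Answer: -9189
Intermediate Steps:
Function('d')(o, F) = Add(1, F, Mul(2, F, o)) (Function('d')(o, F) = Add(3, Add(Mul(Mul(2, o), F), Add(F, Mul(-1, 2)))) = Add(3, Add(Mul(2, F, o), Add(F, -2))) = Add(3, Add(Mul(2, F, o), Add(-2, F))) = Add(3, Add(-2, F, Mul(2, F, o))) = Add(1, F, Mul(2, F, o)))
Add(Mul(146, Function('d')(-3, 13)), 155) = Add(Mul(146, Add(1, 13, Mul(2, 13, -3))), 155) = Add(Mul(146, Add(1, 13, -78)), 155) = Add(Mul(146, -64), 155) = Add(-9344, 155) = -9189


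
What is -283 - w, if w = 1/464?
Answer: -131313/464 ≈ -283.00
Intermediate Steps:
w = 1/464 ≈ 0.0021552
-283 - w = -283 - 1*1/464 = -283 - 1/464 = -131313/464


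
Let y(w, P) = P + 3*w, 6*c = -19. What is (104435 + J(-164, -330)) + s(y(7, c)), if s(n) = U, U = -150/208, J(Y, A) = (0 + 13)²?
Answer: 10878741/104 ≈ 1.0460e+5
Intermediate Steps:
c = -19/6 (c = (⅙)*(-19) = -19/6 ≈ -3.1667)
J(Y, A) = 169 (J(Y, A) = 13² = 169)
U = -75/104 (U = -150*1/208 = -75/104 ≈ -0.72115)
s(n) = -75/104
(104435 + J(-164, -330)) + s(y(7, c)) = (104435 + 169) - 75/104 = 104604 - 75/104 = 10878741/104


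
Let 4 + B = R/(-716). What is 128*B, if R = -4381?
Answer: 48544/179 ≈ 271.20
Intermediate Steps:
B = 1517/716 (B = -4 - 4381/(-716) = -4 - 4381*(-1/716) = -4 + 4381/716 = 1517/716 ≈ 2.1187)
128*B = 128*(1517/716) = 48544/179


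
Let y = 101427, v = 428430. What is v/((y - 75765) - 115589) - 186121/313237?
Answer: -150937431077/28168463699 ≈ -5.3584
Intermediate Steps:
v/((y - 75765) - 115589) - 186121/313237 = 428430/((101427 - 75765) - 115589) - 186121/313237 = 428430/(25662 - 115589) - 186121*1/313237 = 428430/(-89927) - 186121/313237 = 428430*(-1/89927) - 186121/313237 = -428430/89927 - 186121/313237 = -150937431077/28168463699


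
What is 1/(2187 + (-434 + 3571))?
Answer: 1/5324 ≈ 0.00018783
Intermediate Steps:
1/(2187 + (-434 + 3571)) = 1/(2187 + 3137) = 1/5324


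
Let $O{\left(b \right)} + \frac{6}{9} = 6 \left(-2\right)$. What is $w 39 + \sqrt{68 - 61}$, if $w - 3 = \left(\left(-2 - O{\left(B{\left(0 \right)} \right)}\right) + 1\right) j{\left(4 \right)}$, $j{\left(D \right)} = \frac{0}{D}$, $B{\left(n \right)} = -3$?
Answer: $117 + \sqrt{7} \approx 119.65$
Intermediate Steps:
$O{\left(b \right)} = - \frac{38}{3}$ ($O{\left(b \right)} = - \frac{2}{3} + 6 \left(-2\right) = - \frac{2}{3} - 12 = - \frac{38}{3}$)
$j{\left(D \right)} = 0$
$w = 3$ ($w = 3 + \left(\left(-2 - - \frac{38}{3}\right) + 1\right) 0 = 3 + \left(\left(-2 + \frac{38}{3}\right) + 1\right) 0 = 3 + \left(\frac{32}{3} + 1\right) 0 = 3 + \frac{35}{3} \cdot 0 = 3 + 0 = 3$)
$w 39 + \sqrt{68 - 61} = 3 \cdot 39 + \sqrt{68 - 61} = 117 + \sqrt{7}$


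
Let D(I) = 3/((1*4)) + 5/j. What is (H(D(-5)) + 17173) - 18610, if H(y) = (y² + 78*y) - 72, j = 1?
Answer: -16439/16 ≈ -1027.4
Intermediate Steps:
D(I) = 23/4 (D(I) = 3/((1*4)) + 5/1 = 3/4 + 5*1 = 3*(¼) + 5 = ¾ + 5 = 23/4)
H(y) = -72 + y² + 78*y
(H(D(-5)) + 17173) - 18610 = ((-72 + (23/4)² + 78*(23/4)) + 17173) - 18610 = ((-72 + 529/16 + 897/2) + 17173) - 18610 = (6553/16 + 17173) - 18610 = 281321/16 - 18610 = -16439/16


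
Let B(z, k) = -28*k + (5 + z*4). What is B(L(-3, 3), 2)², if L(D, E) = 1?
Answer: 2209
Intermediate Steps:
B(z, k) = 5 - 28*k + 4*z (B(z, k) = -28*k + (5 + 4*z) = 5 - 28*k + 4*z)
B(L(-3, 3), 2)² = (5 - 28*2 + 4*1)² = (5 - 56 + 4)² = (-47)² = 2209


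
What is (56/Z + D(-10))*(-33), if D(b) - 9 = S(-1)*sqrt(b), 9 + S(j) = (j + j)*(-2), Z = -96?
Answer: -1111/4 + 165*I*sqrt(10) ≈ -277.75 + 521.78*I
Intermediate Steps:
S(j) = -9 - 4*j (S(j) = -9 + (j + j)*(-2) = -9 + (2*j)*(-2) = -9 - 4*j)
D(b) = 9 - 5*sqrt(b) (D(b) = 9 + (-9 - 4*(-1))*sqrt(b) = 9 + (-9 + 4)*sqrt(b) = 9 - 5*sqrt(b))
(56/Z + D(-10))*(-33) = (56/(-96) + (9 - 5*I*sqrt(10)))*(-33) = (56*(-1/96) + (9 - 5*I*sqrt(10)))*(-33) = (-7/12 + (9 - 5*I*sqrt(10)))*(-33) = (101/12 - 5*I*sqrt(10))*(-33) = -1111/4 + 165*I*sqrt(10)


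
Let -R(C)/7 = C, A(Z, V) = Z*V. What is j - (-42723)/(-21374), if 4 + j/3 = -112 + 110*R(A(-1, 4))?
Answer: 190014885/21374 ≈ 8890.0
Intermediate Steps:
A(Z, V) = V*Z
R(C) = -7*C
j = 8892 (j = -12 + 3*(-112 + 110*(-28*(-1))) = -12 + 3*(-112 + 110*(-7*(-4))) = -12 + 3*(-112 + 110*28) = -12 + 3*(-112 + 3080) = -12 + 3*2968 = -12 + 8904 = 8892)
j - (-42723)/(-21374) = 8892 - (-42723)/(-21374) = 8892 - (-42723)*(-1)/21374 = 8892 - 1*42723/21374 = 8892 - 42723/21374 = 190014885/21374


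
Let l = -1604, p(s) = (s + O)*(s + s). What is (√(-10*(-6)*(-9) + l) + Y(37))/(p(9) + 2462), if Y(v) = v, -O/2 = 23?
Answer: 37/1796 + I*√134/449 ≈ 0.020601 + 0.025781*I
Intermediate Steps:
O = -46 (O = -2*23 = -46)
p(s) = 2*s*(-46 + s) (p(s) = (s - 46)*(s + s) = (-46 + s)*(2*s) = 2*s*(-46 + s))
(√(-10*(-6)*(-9) + l) + Y(37))/(p(9) + 2462) = (√(-10*(-6)*(-9) - 1604) + 37)/(2*9*(-46 + 9) + 2462) = (√(60*(-9) - 1604) + 37)/(2*9*(-37) + 2462) = (√(-540 - 1604) + 37)/(-666 + 2462) = (√(-2144) + 37)/1796 = (4*I*√134 + 37)*(1/1796) = (37 + 4*I*√134)*(1/1796) = 37/1796 + I*√134/449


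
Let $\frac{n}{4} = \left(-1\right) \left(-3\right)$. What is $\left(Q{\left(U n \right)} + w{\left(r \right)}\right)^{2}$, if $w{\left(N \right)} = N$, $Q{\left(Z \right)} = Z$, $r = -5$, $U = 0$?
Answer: $25$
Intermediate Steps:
$n = 12$ ($n = 4 \left(\left(-1\right) \left(-3\right)\right) = 4 \cdot 3 = 12$)
$\left(Q{\left(U n \right)} + w{\left(r \right)}\right)^{2} = \left(0 \cdot 12 - 5\right)^{2} = \left(0 - 5\right)^{2} = \left(-5\right)^{2} = 25$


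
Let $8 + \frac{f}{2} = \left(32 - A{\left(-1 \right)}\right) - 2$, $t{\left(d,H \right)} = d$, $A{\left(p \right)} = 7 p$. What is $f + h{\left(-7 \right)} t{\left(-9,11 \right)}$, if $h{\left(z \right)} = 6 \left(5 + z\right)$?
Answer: $166$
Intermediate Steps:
$h{\left(z \right)} = 30 + 6 z$
$f = 58$ ($f = -16 + 2 \left(\left(32 - 7 \left(-1\right)\right) - 2\right) = -16 + 2 \left(\left(32 - -7\right) - 2\right) = -16 + 2 \left(\left(32 + 7\right) - 2\right) = -16 + 2 \left(39 - 2\right) = -16 + 2 \cdot 37 = -16 + 74 = 58$)
$f + h{\left(-7 \right)} t{\left(-9,11 \right)} = 58 + \left(30 + 6 \left(-7\right)\right) \left(-9\right) = 58 + \left(30 - 42\right) \left(-9\right) = 58 - -108 = 58 + 108 = 166$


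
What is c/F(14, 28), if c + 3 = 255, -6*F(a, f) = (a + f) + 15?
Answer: -504/19 ≈ -26.526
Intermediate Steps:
F(a, f) = -5/2 - a/6 - f/6 (F(a, f) = -((a + f) + 15)/6 = -(15 + a + f)/6 = -5/2 - a/6 - f/6)
c = 252 (c = -3 + 255 = 252)
c/F(14, 28) = 252/(-5/2 - ⅙*14 - ⅙*28) = 252/(-5/2 - 7/3 - 14/3) = 252/(-19/2) = 252*(-2/19) = -504/19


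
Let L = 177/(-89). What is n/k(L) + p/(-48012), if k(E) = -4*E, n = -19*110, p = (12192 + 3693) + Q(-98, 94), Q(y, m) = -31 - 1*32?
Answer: -186289877/708177 ≈ -263.06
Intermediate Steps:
Q(y, m) = -63 (Q(y, m) = -31 - 32 = -63)
p = 15822 (p = (12192 + 3693) - 63 = 15885 - 63 = 15822)
n = -2090
L = -177/89 (L = 177*(-1/89) = -177/89 ≈ -1.9888)
n/k(L) + p/(-48012) = -2090/((-4*(-177/89))) + 15822/(-48012) = -2090/708/89 + 15822*(-1/48012) = -2090*89/708 - 2637/8002 = -93005/354 - 2637/8002 = -186289877/708177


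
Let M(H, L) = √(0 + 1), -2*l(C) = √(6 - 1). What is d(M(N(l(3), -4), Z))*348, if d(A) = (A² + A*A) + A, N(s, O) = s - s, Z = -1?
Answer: 1044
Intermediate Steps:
l(C) = -√5/2 (l(C) = -√(6 - 1)/2 = -√5/2)
N(s, O) = 0
M(H, L) = 1 (M(H, L) = √1 = 1)
d(A) = A + 2*A² (d(A) = (A² + A²) + A = 2*A² + A = A + 2*A²)
d(M(N(l(3), -4), Z))*348 = (1*(1 + 2*1))*348 = (1*(1 + 2))*348 = (1*3)*348 = 3*348 = 1044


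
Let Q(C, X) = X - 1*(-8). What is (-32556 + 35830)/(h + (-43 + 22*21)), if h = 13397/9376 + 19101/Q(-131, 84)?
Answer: 706031552/135437387 ≈ 5.2130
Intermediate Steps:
Q(C, X) = 8 + X (Q(C, X) = X + 8 = 8 + X)
h = 45080875/215648 (h = 13397/9376 + 19101/(8 + 84) = 13397*(1/9376) + 19101/92 = 13397/9376 + 19101*(1/92) = 13397/9376 + 19101/92 = 45080875/215648 ≈ 209.05)
(-32556 + 35830)/(h + (-43 + 22*21)) = (-32556 + 35830)/(45080875/215648 + (-43 + 22*21)) = 3274/(45080875/215648 + (-43 + 462)) = 3274/(45080875/215648 + 419) = 3274/(135437387/215648) = 3274*(215648/135437387) = 706031552/135437387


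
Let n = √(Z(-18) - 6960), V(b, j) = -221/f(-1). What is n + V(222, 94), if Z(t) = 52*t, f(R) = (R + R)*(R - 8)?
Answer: -221/18 + 2*I*√1974 ≈ -12.278 + 88.859*I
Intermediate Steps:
f(R) = 2*R*(-8 + R) (f(R) = (2*R)*(-8 + R) = 2*R*(-8 + R))
V(b, j) = -221/18 (V(b, j) = -221*(-1/(2*(-8 - 1))) = -221/(2*(-1)*(-9)) = -221/18)
n = 2*I*√1974 (n = √(52*(-18) - 6960) = √(-936 - 6960) = √(-7896) = 2*I*√1974 ≈ 88.859*I)
n + V(222, 94) = 2*I*√1974 - 221/18 = -221/18 + 2*I*√1974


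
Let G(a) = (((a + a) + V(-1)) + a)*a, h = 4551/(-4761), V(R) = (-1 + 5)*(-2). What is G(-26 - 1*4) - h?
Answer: 4667297/1587 ≈ 2941.0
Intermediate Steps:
V(R) = -8 (V(R) = 4*(-2) = -8)
h = -1517/1587 (h = 4551*(-1/4761) = -1517/1587 ≈ -0.95589)
G(a) = a*(-8 + 3*a) (G(a) = (((a + a) - 8) + a)*a = ((2*a - 8) + a)*a = ((-8 + 2*a) + a)*a = (-8 + 3*a)*a = a*(-8 + 3*a))
G(-26 - 1*4) - h = (-26 - 1*4)*(-8 + 3*(-26 - 1*4)) - 1*(-1517/1587) = (-26 - 4)*(-8 + 3*(-26 - 4)) + 1517/1587 = -30*(-8 + 3*(-30)) + 1517/1587 = -30*(-8 - 90) + 1517/1587 = -30*(-98) + 1517/1587 = 2940 + 1517/1587 = 4667297/1587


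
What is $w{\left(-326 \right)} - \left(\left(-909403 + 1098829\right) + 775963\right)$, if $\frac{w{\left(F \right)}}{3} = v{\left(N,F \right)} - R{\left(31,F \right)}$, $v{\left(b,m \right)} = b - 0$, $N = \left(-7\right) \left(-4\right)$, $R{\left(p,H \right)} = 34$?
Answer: $-965407$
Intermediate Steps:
$N = 28$
$v{\left(b,m \right)} = b$ ($v{\left(b,m \right)} = b + 0 = b$)
$w{\left(F \right)} = -18$ ($w{\left(F \right)} = 3 \left(28 - 34\right) = 3 \left(-6\right) = -18$)
$w{\left(-326 \right)} - \left(\left(-909403 + 1098829\right) + 775963\right) = -18 - \left(\left(-909403 + 1098829\right) + 775963\right) = -18 - \left(189426 + 775963\right) = -18 - 965389 = -965407$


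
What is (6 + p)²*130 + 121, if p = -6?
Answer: 121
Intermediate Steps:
(6 + p)²*130 + 121 = (6 - 6)²*130 + 121 = 0²*130 + 121 = 0*130 + 121 = 0 + 121 = 121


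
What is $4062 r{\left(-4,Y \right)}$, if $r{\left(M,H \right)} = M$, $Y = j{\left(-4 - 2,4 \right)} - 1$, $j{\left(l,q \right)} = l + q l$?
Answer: $-16248$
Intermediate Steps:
$j{\left(l,q \right)} = l + l q$
$Y = -31$ ($Y = \left(-4 - 2\right) \left(1 + 4\right) - 1 = \left(-4 - 2\right) 5 - 1 = \left(-6\right) 5 - 1 = -30 - 1 = -31$)
$4062 r{\left(-4,Y \right)} = 4062 \left(-4\right) = -16248$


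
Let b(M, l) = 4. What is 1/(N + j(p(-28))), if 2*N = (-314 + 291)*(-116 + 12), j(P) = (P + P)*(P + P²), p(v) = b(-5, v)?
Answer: 1/1356 ≈ 0.00073746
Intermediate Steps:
p(v) = 4
j(P) = 2*P*(P + P²) (j(P) = (2*P)*(P + P²) = 2*P*(P + P²))
N = 1196 (N = ((-314 + 291)*(-116 + 12))/2 = (-23*(-104))/2 = (½)*2392 = 1196)
1/(N + j(p(-28))) = 1/(1196 + 2*4²*(1 + 4)) = 1/(1196 + 2*16*5) = 1/(1196 + 160) = 1/1356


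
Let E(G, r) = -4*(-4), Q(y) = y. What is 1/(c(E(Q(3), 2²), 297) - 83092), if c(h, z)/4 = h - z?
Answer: -1/84216 ≈ -1.1874e-5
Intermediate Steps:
E(G, r) = 16
c(h, z) = -4*z + 4*h (c(h, z) = 4*(h - z) = -4*z + 4*h)
1/(c(E(Q(3), 2²), 297) - 83092) = 1/((-4*297 + 4*16) - 83092) = 1/((-1188 + 64) - 83092) = 1/(-1124 - 83092) = 1/(-84216) = -1/84216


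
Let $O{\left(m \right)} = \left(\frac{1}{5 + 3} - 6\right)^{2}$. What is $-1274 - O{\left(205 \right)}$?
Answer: $- \frac{83745}{64} \approx -1308.5$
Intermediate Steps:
$O{\left(m \right)} = \frac{2209}{64}$ ($O{\left(m \right)} = \left(\frac{1}{8} - 6\right)^{2} = \left(- \frac{47}{8}\right)^{2} = \frac{2209}{64}$)
$-1274 - O{\left(205 \right)} = -1274 - \frac{2209}{64} = - \frac{83745}{64}$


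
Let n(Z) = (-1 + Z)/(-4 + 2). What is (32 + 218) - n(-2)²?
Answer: 991/4 ≈ 247.75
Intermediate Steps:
n(Z) = ½ - Z/2 (n(Z) = (-1 + Z)/(-2) = (-1 + Z)*(-½) = ½ - Z/2)
(32 + 218) - n(-2)² = (32 + 218) - (½ - ½*(-2))² = 250 - (½ + 1)² = 250 - (3/2)² = 250 - 1*9/4 = 250 - 9/4 = 991/4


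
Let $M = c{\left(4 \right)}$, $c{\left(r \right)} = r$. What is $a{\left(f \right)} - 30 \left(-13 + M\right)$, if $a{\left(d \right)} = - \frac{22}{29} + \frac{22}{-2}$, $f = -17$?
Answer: $\frac{7489}{29} \approx 258.24$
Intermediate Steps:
$M = 4$
$a{\left(d \right)} = - \frac{341}{29}$ ($a{\left(d \right)} = \left(-22\right) \frac{1}{29} + 22 \left(- \frac{1}{2}\right) = - \frac{22}{29} - 11 = - \frac{341}{29}$)
$a{\left(f \right)} - 30 \left(-13 + M\right) = - \frac{341}{29} - 30 \left(-13 + 4\right) = - \frac{341}{29} - -270 = - \frac{341}{29} + 270 = \frac{7489}{29}$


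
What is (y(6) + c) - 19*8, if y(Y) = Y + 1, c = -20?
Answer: -165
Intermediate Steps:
y(Y) = 1 + Y
(y(6) + c) - 19*8 = ((1 + 6) - 20) - 19*8 = (7 - 20) - 152 = -13 - 152 = -165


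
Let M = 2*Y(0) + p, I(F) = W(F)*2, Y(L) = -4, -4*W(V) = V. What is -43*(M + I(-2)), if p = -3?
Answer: 430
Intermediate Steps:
W(V) = -V/4
I(F) = -F/2 (I(F) = -F/4*2 = -F/2)
M = -11 (M = 2*(-4) - 3 = -8 - 3 = -11)
-43*(M + I(-2)) = -43*(-11 - 1/2*(-2)) = -43*(-11 + 1) = -43*(-10) = 430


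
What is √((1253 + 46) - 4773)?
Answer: 3*I*√386 ≈ 58.941*I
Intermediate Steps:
√((1253 + 46) - 4773) = √(1299 - 4773) = √(-3474) = 3*I*√386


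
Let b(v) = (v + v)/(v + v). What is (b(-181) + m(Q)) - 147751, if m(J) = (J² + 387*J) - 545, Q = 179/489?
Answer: -35426542157/239121 ≈ -1.4815e+5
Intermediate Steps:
Q = 179/489 (Q = 179*(1/489) = 179/489 ≈ 0.36605)
b(v) = 1 (b(v) = (2*v)/((2*v)) = (2*v)*(1/(2*v)) = 1)
m(J) = -545 + J² + 387*J
(b(-181) + m(Q)) - 147751 = (1 + (-545 + (179/489)² + 387*(179/489))) - 147751 = (1 + (-545 + 32041/239121 + 23091/163)) - 147751 = (1 - 96414407/239121) - 147751 = -96175286/239121 - 147751 = -35426542157/239121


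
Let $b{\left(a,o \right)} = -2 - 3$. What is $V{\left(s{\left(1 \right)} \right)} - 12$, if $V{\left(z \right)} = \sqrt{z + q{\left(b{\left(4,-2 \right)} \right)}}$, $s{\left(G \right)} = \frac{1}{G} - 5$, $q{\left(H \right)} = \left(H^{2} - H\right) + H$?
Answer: $-12 + \sqrt{21} \approx -7.4174$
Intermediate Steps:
$b{\left(a,o \right)} = -5$
$q{\left(H \right)} = H^{2}$
$s{\left(G \right)} = -5 + \frac{1}{G}$ ($s{\left(G \right)} = \frac{1}{G} - 5 = -5 + \frac{1}{G}$)
$V{\left(z \right)} = \sqrt{25 + z}$ ($V{\left(z \right)} = \sqrt{z + \left(-5\right)^{2}} = \sqrt{z + 25} = \sqrt{25 + z}$)
$V{\left(s{\left(1 \right)} \right)} - 12 = \sqrt{25 - \left(5 - 1^{-1}\right)} - 12 = \sqrt{25 + \left(-5 + 1\right)} - 12 = \sqrt{25 - 4} - 12 = \sqrt{21} - 12 = -12 + \sqrt{21}$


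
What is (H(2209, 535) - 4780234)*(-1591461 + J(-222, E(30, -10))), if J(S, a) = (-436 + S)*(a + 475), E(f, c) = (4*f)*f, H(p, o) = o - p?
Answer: 20432189103388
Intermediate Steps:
E(f, c) = 4*f²
J(S, a) = (-436 + S)*(475 + a)
(H(2209, 535) - 4780234)*(-1591461 + J(-222, E(30, -10))) = ((535 - 1*2209) - 4780234)*(-1591461 + (-207100 - 1744*30² + 475*(-222) - 888*30²)) = ((535 - 2209) - 4780234)*(-1591461 + (-207100 - 1744*900 - 105450 - 888*900)) = (-1674 - 4780234)*(-1591461 + (-207100 - 436*3600 - 105450 - 222*3600)) = -4781908*(-1591461 + (-207100 - 1569600 - 105450 - 799200)) = -4781908*(-1591461 - 2681350) = -4781908*(-4272811) = 20432189103388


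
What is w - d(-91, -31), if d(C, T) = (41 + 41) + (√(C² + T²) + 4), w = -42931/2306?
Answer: -241247/2306 - √9242 ≈ -200.75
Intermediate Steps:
w = -42931/2306 (w = -42931*1/2306 = -42931/2306 ≈ -18.617)
d(C, T) = 86 + √(C² + T²) (d(C, T) = 82 + (4 + √(C² + T²)) = 86 + √(C² + T²))
w - d(-91, -31) = -42931/2306 - (86 + √((-91)² + (-31)²)) = -42931/2306 - (86 + √(8281 + 961)) = -42931/2306 - (86 + √9242) = -42931/2306 + (-86 - √9242) = -241247/2306 - √9242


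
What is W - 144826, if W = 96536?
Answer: -48290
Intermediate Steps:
W - 144826 = 96536 - 144826 = -48290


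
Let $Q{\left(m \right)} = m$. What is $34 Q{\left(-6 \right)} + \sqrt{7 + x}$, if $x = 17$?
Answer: $-204 + 2 \sqrt{6} \approx -199.1$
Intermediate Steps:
$34 Q{\left(-6 \right)} + \sqrt{7 + x} = 34 \left(-6\right) + \sqrt{7 + 17} = -204 + \sqrt{24} = -204 + 2 \sqrt{6}$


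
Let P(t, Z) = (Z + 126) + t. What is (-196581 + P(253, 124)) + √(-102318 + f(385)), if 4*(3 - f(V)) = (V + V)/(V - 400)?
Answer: -196078 + I*√3682878/6 ≈ -1.9608e+5 + 319.85*I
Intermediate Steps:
f(V) = 3 - V/(2*(-400 + V)) (f(V) = 3 - (V + V)/(4*(V - 400)) = 3 - 2*V/(4*(-400 + V)) = 3 - V/(2*(-400 + V)))
P(t, Z) = 126 + Z + t (P(t, Z) = (126 + Z) + t = 126 + Z + t)
(-196581 + P(253, 124)) + √(-102318 + f(385)) = (-196581 + (126 + 124 + 253)) + √(-102318 + 5*(-480 + 385)/(2*(-400 + 385))) = (-196581 + 503) + √(-102318 + (5/2)*(-95)/(-15)) = -196078 + √(-102318 + (5/2)*(-1/15)*(-95)) = -196078 + √(-102318 + 95/6) = -196078 + √(-613813/6) = -196078 + I*√3682878/6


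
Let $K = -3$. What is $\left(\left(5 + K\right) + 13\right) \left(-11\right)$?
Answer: $-165$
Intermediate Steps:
$\left(\left(5 + K\right) + 13\right) \left(-11\right) = \left(\left(5 - 3\right) + 13\right) \left(-11\right) = \left(2 + 13\right) \left(-11\right) = 15 \left(-11\right) = -165$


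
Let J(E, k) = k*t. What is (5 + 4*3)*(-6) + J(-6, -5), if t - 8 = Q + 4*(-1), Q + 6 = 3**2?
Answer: -137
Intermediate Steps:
Q = 3 (Q = -6 + 3**2 = -6 + 9 = 3)
t = 7 (t = 8 + (3 + 4*(-1)) = 8 + (3 - 4) = 8 - 1 = 7)
J(E, k) = 7*k (J(E, k) = k*7 = 7*k)
(5 + 4*3)*(-6) + J(-6, -5) = (5 + 4*3)*(-6) + 7*(-5) = (5 + 12)*(-6) - 35 = 17*(-6) - 35 = -102 - 35 = -137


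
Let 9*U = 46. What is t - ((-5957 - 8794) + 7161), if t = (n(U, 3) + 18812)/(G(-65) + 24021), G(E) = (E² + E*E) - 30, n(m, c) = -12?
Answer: 246245990/32441 ≈ 7590.6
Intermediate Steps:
U = 46/9 (U = (⅑)*46 = 46/9 ≈ 5.1111)
G(E) = -30 + 2*E² (G(E) = (E² + E²) - 30 = 2*E² - 30 = -30 + 2*E²)
t = 18800/32441 (t = (-12 + 18812)/((-30 + 2*(-65)²) + 24021) = 18800/((-30 + 2*4225) + 24021) = 18800/((-30 + 8450) + 24021) = 18800/(8420 + 24021) = 18800/32441 ≈ 0.57951)
t - ((-5957 - 8794) + 7161) = 18800/32441 - ((-5957 - 8794) + 7161) = 18800/32441 - (-14751 + 7161) = 18800/32441 - 1*(-7590) = 18800/32441 + 7590 = 246245990/32441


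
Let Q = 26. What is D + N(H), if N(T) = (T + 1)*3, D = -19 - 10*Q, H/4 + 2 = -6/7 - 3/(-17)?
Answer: -36672/119 ≈ -308.17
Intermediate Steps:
H = -1276/119 (H = -8 + 4*(-6/7 - 3/(-17)) = -8 + 4*(-6*⅐ - 3*(-1/17)) = -8 + 4*(-6/7 + 3/17) = -8 + 4*(-81/119) = -8 - 324/119 = -1276/119 ≈ -10.723)
D = -279 (D = -19 - 10*26 = -19 - 260 = -279)
N(T) = 3 + 3*T (N(T) = (1 + T)*3 = 3 + 3*T)
D + N(H) = -279 + (3 + 3*(-1276/119)) = -279 + (3 - 3828/119) = -279 - 3471/119 = -36672/119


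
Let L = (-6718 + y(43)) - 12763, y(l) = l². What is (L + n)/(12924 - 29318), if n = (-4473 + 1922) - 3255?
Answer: 11719/8197 ≈ 1.4297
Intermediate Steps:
L = -17632 (L = (-6718 + 43²) - 12763 = (-6718 + 1849) - 12763 = -4869 - 12763 = -17632)
n = -5806 (n = -2551 - 3255 = -5806)
(L + n)/(12924 - 29318) = (-17632 - 5806)/(12924 - 29318) = -23438/(-16394) = -23438*(-1/16394) = 11719/8197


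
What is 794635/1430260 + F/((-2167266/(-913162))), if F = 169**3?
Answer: 630409945429397299/309975386916 ≈ 2.0337e+6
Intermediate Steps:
F = 4826809
794635/1430260 + F/((-2167266/(-913162))) = 794635/1430260 + 4826809/((-2167266/(-913162))) = 794635*(1/1430260) + 4826809/((-2167266*(-1/913162))) = 158927/286052 + 4826809/(1083633/456581) = 158927/286052 + 4826809*(456581/1083633) = 158927/286052 + 2203829280029/1083633 = 630409945429397299/309975386916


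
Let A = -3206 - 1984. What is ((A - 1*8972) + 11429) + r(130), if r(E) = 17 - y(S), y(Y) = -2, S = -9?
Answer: -2714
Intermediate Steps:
A = -5190
r(E) = 19 (r(E) = 17 - 1*(-2) = 17 + 2 = 19)
((A - 1*8972) + 11429) + r(130) = ((-5190 - 1*8972) + 11429) + 19 = ((-5190 - 8972) + 11429) + 19 = (-14162 + 11429) + 19 = -2733 + 19 = -2714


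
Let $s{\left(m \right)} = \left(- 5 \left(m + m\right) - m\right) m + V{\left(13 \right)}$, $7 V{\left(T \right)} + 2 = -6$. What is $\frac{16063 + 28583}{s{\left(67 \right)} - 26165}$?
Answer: $- \frac{52087}{88136} \approx -0.59098$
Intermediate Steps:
$V{\left(T \right)} = - \frac{8}{7}$ ($V{\left(T \right)} = - \frac{2}{7} + \frac{1}{7} \left(-6\right) = - \frac{2}{7} - \frac{6}{7} = - \frac{8}{7}$)
$s{\left(m \right)} = - \frac{8}{7} - 11 m^{2}$ ($s{\left(m \right)} = \left(- 5 \left(m + m\right) - m\right) m - \frac{8}{7} = \left(- 5 \cdot 2 m - m\right) m - \frac{8}{7} = \left(- 10 m - m\right) m - \frac{8}{7} = - 11 m m - \frac{8}{7} = - 11 m^{2} - \frac{8}{7} = - \frac{8}{7} - 11 m^{2}$)
$\frac{16063 + 28583}{s{\left(67 \right)} - 26165} = \frac{16063 + 28583}{\left(- \frac{8}{7} - 11 \cdot 67^{2}\right) - 26165} = \frac{44646}{\left(- \frac{8}{7} - 49379\right) - 26165} = \frac{44646}{- \frac{345661}{7} - 26165} = \frac{44646}{- \frac{528816}{7}} = 44646 \left(- \frac{7}{528816}\right) = - \frac{52087}{88136}$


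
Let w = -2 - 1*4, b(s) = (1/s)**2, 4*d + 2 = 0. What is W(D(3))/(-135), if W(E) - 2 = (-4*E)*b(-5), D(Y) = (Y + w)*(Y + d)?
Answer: -16/675 ≈ -0.023704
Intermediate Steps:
d = -1/2 (d = -1/2 + (1/4)*0 = -1/2 + 0 = -1/2 ≈ -0.50000)
b(s) = s**(-2)
w = -6 (w = -2 - 4 = -6)
D(Y) = (-6 + Y)*(-1/2 + Y) (D(Y) = (Y - 6)*(Y - 1/2) = (-6 + Y)*(-1/2 + Y))
W(E) = 2 - 4*E/25 (W(E) = 2 - 4*E/(-5)**2 = 2 - 4*E*(1/25) = 2 - 4*E/25)
W(D(3))/(-135) = (2 - 4*(3 + 3**2 - 13/2*3)/25)/(-135) = (2 - 4*(3 + 9 - 39/2)/25)*(-1/135) = (2 - 4/25*(-15/2))*(-1/135) = (2 + 6/5)*(-1/135) = (16/5)*(-1/135) = -16/675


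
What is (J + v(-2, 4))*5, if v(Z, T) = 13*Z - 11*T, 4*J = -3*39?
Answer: -1985/4 ≈ -496.25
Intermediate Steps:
J = -117/4 (J = (-3*39)/4 = (¼)*(-117) = -117/4 ≈ -29.250)
v(Z, T) = -11*T + 13*Z
(J + v(-2, 4))*5 = (-117/4 + (-11*4 + 13*(-2)))*5 = (-117/4 + (-44 - 26))*5 = (-117/4 - 70)*5 = -397/4*5 = -1985/4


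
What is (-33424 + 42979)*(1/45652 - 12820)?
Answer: -5592146295645/45652 ≈ -1.2250e+8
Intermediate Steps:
(-33424 + 42979)*(1/45652 - 12820) = 9555*(1/45652 - 12820) = 9555*(-585258639/45652) = -5592146295645/45652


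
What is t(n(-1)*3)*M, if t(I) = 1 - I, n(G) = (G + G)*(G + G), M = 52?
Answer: -572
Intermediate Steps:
n(G) = 4*G² (n(G) = (2*G)*(2*G) = 4*G²)
t(n(-1)*3)*M = (1 - 4*(-1)²*3)*52 = (1 - 4*1*3)*52 = (1 - 4*3)*52 = (1 - 1*12)*52 = (1 - 12)*52 = -11*52 = -572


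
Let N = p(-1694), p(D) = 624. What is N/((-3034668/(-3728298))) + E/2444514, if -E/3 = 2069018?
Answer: 865113352553/1132217401 ≈ 764.09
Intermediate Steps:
E = -6207054 (E = -3*2069018 = -6207054)
N = 624
N/((-3034668/(-3728298))) + E/2444514 = 624/((-3034668/(-3728298))) - 6207054/2444514 = 624/((-3034668*(-1/3728298))) - 6207054*1/2444514 = 624/(72254/88769) - 1034509/407419 = 624*(88769/72254) - 1034509/407419 = 2130456/2779 - 1034509/407419 = 865113352553/1132217401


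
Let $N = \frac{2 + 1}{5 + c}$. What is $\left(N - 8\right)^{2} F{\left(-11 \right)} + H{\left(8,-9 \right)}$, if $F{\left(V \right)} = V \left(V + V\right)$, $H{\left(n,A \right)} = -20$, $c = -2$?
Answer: $11838$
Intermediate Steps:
$F{\left(V \right)} = 2 V^{2}$ ($F{\left(V \right)} = V 2 V = 2 V^{2}$)
$N = 1$ ($N = \frac{2 + 1}{5 - 2} = \frac{3}{3} = 3 \cdot \frac{1}{3} = 1$)
$\left(N - 8\right)^{2} F{\left(-11 \right)} + H{\left(8,-9 \right)} = \left(1 - 8\right)^{2} \cdot 2 \left(-11\right)^{2} - 20 = \left(-7\right)^{2} \cdot 2 \cdot 121 - 20 = 49 \cdot 242 - 20 = 11858 - 20 = 11838$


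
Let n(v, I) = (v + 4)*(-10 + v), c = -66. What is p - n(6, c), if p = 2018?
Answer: 2058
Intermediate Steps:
n(v, I) = (-10 + v)*(4 + v) (n(v, I) = (4 + v)*(-10 + v) = (-10 + v)*(4 + v))
p - n(6, c) = 2018 - (-40 + 6**2 - 6*6) = 2018 - (-40 + 36 - 36) = 2018 - 1*(-40) = 2018 + 40 = 2058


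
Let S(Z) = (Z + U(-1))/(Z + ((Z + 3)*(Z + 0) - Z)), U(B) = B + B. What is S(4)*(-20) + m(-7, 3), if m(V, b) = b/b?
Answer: -3/7 ≈ -0.42857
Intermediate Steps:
U(B) = 2*B
m(V, b) = 1
S(Z) = (-2 + Z)/(Z*(3 + Z)) (S(Z) = (Z + 2*(-1))/(Z + ((Z + 3)*(Z + 0) - Z)) = (Z - 2)/(Z + ((3 + Z)*Z - Z)) = (-2 + Z)/(Z + (Z*(3 + Z) - Z)) = (-2 + Z)/(Z + (-Z + Z*(3 + Z))) = (-2 + Z)/((Z*(3 + Z))) = (-2 + Z)*(1/(Z*(3 + Z))) = (-2 + Z)/(Z*(3 + Z)))
S(4)*(-20) + m(-7, 3) = ((-2 + 4)/(4*(3 + 4)))*(-20) + 1 = ((¼)*2/7)*(-20) + 1 = ((¼)*(⅐)*2)*(-20) + 1 = (1/14)*(-20) + 1 = -10/7 + 1 = -3/7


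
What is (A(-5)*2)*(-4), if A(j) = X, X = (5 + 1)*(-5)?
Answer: 240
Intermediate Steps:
X = -30 (X = 6*(-5) = -30)
A(j) = -30
(A(-5)*2)*(-4) = -30*2*(-4) = -60*(-4) = 240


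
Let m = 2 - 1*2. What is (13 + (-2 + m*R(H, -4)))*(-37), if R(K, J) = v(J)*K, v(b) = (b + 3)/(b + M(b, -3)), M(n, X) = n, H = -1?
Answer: -407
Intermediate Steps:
m = 0 (m = 2 - 2 = 0)
v(b) = (3 + b)/(2*b) (v(b) = (b + 3)/(b + b) = (3 + b)/((2*b)) = (3 + b)*(1/(2*b)) = (3 + b)/(2*b))
R(K, J) = K*(3 + J)/(2*J) (R(K, J) = ((3 + J)/(2*J))*K = K*(3 + J)/(2*J))
(13 + (-2 + m*R(H, -4)))*(-37) = (13 + (-2 + 0*((½)*(-1)*(3 - 4)/(-4))))*(-37) = (13 + (-2 + 0*((½)*(-1)*(-¼)*(-1))))*(-37) = (13 + (-2 + 0*(-⅛)))*(-37) = (13 + (-2 + 0))*(-37) = (13 - 2)*(-37) = 11*(-37) = -407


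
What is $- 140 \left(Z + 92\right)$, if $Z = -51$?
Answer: $-5740$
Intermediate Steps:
$- 140 \left(Z + 92\right) = - 140 \left(-51 + 92\right) = \left(-140\right) 41 = -5740$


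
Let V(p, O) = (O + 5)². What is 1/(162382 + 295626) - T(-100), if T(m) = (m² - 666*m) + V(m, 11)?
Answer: -35200662847/458008 ≈ -76856.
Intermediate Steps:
V(p, O) = (5 + O)²
T(m) = 256 + m² - 666*m (T(m) = (m² - 666*m) + (5 + 11)² = (m² - 666*m) + 16² = (m² - 666*m) + 256 = 256 + m² - 666*m)
1/(162382 + 295626) - T(-100) = 1/(162382 + 295626) - (256 + (-100)² - 666*(-100)) = 1/458008 - (256 + 10000 + 66600) = 1/458008 - 1*76856 = 1/458008 - 76856 = -35200662847/458008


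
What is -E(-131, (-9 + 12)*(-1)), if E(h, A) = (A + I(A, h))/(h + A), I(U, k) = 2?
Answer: -1/134 ≈ -0.0074627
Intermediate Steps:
E(h, A) = (2 + A)/(A + h) (E(h, A) = (A + 2)/(h + A) = (2 + A)/(A + h))
-E(-131, (-9 + 12)*(-1)) = -(2 + (-9 + 12)*(-1))/((-9 + 12)*(-1) - 131) = -(2 + 3*(-1))/(3*(-1) - 131) = -(2 - 3)/(-3 - 131) = -(-1)/(-134) = -(-1)*(-1)/134 = -1*1/134 = -1/134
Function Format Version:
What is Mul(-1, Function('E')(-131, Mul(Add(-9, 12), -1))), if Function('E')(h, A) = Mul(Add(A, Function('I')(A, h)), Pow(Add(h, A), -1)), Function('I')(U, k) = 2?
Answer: Rational(-1, 134) ≈ -0.0074627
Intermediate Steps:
Function('E')(h, A) = Mul(Pow(Add(A, h), -1), Add(2, A)) (Function('E')(h, A) = Mul(Add(A, 2), Pow(Add(h, A), -1)) = Mul(Add(2, A), Pow(Add(A, h), -1)) = Mul(Pow(Add(A, h), -1), Add(2, A)))
Mul(-1, Function('E')(-131, Mul(Add(-9, 12), -1))) = Mul(-1, Mul(Pow(Add(Mul(Add(-9, 12), -1), -131), -1), Add(2, Mul(Add(-9, 12), -1)))) = Mul(-1, Mul(Pow(Add(Mul(3, -1), -131), -1), Add(2, Mul(3, -1)))) = Mul(-1, Mul(Pow(Add(-3, -131), -1), Add(2, -3))) = Mul(-1, Mul(Pow(-134, -1), -1)) = Mul(-1, Mul(Rational(-1, 134), -1)) = Mul(-1, Rational(1, 134)) = Rational(-1, 134)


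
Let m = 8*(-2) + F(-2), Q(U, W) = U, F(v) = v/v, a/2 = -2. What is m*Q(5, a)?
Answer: -75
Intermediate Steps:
a = -4 (a = 2*(-2) = -4)
F(v) = 1
m = -15 (m = 8*(-2) + 1 = -16 + 1 = -15)
m*Q(5, a) = -15*5 = -75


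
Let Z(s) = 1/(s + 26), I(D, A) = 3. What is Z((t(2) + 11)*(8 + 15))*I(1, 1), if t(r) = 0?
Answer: 1/93 ≈ 0.010753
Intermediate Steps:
Z(s) = 1/(26 + s)
Z((t(2) + 11)*(8 + 15))*I(1, 1) = 3/(26 + (0 + 11)*(8 + 15)) = 3/(26 + 11*23) = 3/(26 + 253) = 3/279 = (1/279)*3 = 1/93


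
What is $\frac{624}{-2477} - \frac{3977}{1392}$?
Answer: $- \frac{10719637}{3447984} \approx -3.109$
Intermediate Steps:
$\frac{624}{-2477} - \frac{3977}{1392} = 624 \left(- \frac{1}{2477}\right) - \frac{3977}{1392} = - \frac{624}{2477} - \frac{3977}{1392} = - \frac{10719637}{3447984}$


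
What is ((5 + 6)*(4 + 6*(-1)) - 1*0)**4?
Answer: 234256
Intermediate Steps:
((5 + 6)*(4 + 6*(-1)) - 1*0)**4 = (11*(4 - 6) + 0)**4 = (11*(-2) + 0)**4 = (-22 + 0)**4 = (-22)**4 = 234256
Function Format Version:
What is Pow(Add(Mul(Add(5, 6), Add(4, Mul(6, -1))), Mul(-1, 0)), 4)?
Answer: 234256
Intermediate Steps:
Pow(Add(Mul(Add(5, 6), Add(4, Mul(6, -1))), Mul(-1, 0)), 4) = Pow(Add(Mul(11, Add(4, -6)), 0), 4) = Pow(Add(Mul(11, -2), 0), 4) = Pow(Add(-22, 0), 4) = Pow(-22, 4) = 234256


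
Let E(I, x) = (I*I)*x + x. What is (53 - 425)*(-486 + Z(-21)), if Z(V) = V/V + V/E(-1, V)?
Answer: 180234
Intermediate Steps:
E(I, x) = x + x*I² (E(I, x) = I²*x + x = x*I² + x = x + x*I²)
Z(V) = 3/2 (Z(V) = V/V + V/((V*(1 + (-1)²))) = 1 + V/((V*(1 + 1))) = 1 + V/((V*2)) = 1 + V/((2*V)) = 1 + V*(1/(2*V)) = 1 + ½ = 3/2)
(53 - 425)*(-486 + Z(-21)) = (53 - 425)*(-486 + 3/2) = -372*(-969/2) = 180234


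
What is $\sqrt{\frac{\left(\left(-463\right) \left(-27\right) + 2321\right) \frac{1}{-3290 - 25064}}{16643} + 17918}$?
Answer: $\frac{\sqrt{997519597233555029557}}{235947811} \approx 133.86$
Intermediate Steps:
$\sqrt{\frac{\left(\left(-463\right) \left(-27\right) + 2321\right) \frac{1}{-3290 - 25064}}{16643} + 17918} = \sqrt{\frac{12501 + 2321}{-28354} \cdot \frac{1}{16643} + 17918} = \sqrt{14822 \left(- \frac{1}{28354}\right) \frac{1}{16643} + 17918} = \sqrt{\left(- \frac{7411}{14177}\right) \frac{1}{16643} + 17918} = \sqrt{- \frac{7411}{235947811} + 17918} = \sqrt{\frac{4227712870087}{235947811}} = \frac{\sqrt{997519597233555029557}}{235947811}$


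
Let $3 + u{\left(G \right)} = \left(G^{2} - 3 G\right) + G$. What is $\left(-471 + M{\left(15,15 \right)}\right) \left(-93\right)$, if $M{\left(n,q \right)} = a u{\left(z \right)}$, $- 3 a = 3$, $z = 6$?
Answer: $45756$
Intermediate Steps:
$u{\left(G \right)} = -3 + G^{2} - 2 G$ ($u{\left(G \right)} = -3 + \left(\left(G^{2} - 3 G\right) + G\right) = -3 + \left(G^{2} - 2 G\right) = -3 + G^{2} - 2 G$)
$a = -1$ ($a = \left(- \frac{1}{3}\right) 3 = -1$)
$M{\left(n,q \right)} = -21$ ($M{\left(n,q \right)} = - (-3 + 6^{2} - 12) = - (-3 + 36 - 12) = \left(-1\right) 21 = -21$)
$\left(-471 + M{\left(15,15 \right)}\right) \left(-93\right) = \left(-471 - 21\right) \left(-93\right) = \left(-492\right) \left(-93\right) = 45756$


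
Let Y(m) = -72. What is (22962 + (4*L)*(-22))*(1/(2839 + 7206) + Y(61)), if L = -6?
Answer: -3397776822/2009 ≈ -1.6913e+6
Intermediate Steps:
(22962 + (4*L)*(-22))*(1/(2839 + 7206) + Y(61)) = (22962 + (4*(-6))*(-22))*(1/(2839 + 7206) - 72) = (22962 - 24*(-22))*(1/10045 - 72) = (22962 + 528)*(1/10045 - 72) = 23490*(-723239/10045) = -3397776822/2009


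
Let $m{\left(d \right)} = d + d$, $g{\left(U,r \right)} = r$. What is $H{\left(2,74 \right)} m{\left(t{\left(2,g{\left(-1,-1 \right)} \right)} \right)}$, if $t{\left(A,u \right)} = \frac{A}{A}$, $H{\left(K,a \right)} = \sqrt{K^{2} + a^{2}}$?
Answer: $4 \sqrt{1370} \approx 148.05$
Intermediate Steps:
$t{\left(A,u \right)} = 1$
$m{\left(d \right)} = 2 d$
$H{\left(2,74 \right)} m{\left(t{\left(2,g{\left(-1,-1 \right)} \right)} \right)} = \sqrt{2^{2} + 74^{2}} \cdot 2 \cdot 1 = \sqrt{4 + 5476} \cdot 2 = \sqrt{5480} \cdot 2 = 2 \sqrt{1370} \cdot 2 = 4 \sqrt{1370}$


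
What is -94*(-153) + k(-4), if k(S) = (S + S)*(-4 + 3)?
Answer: 14390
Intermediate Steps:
k(S) = -2*S (k(S) = (2*S)*(-1) = -2*S)
-94*(-153) + k(-4) = -94*(-153) - 2*(-4) = 14382 + 8 = 14390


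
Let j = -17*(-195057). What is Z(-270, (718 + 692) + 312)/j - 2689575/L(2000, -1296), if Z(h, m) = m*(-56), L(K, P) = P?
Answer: 330311938789/159166512 ≈ 2075.3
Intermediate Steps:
j = 3315969
Z(h, m) = -56*m
Z(-270, (718 + 692) + 312)/j - 2689575/L(2000, -1296) = -56*((718 + 692) + 312)/3315969 - 2689575/(-1296) = -56*(1410 + 312)*(1/3315969) - 2689575*(-1/1296) = -56*1722*(1/3315969) + 896525/432 = -96432*1/3315969 + 896525/432 = -32144/1105323 + 896525/432 = 330311938789/159166512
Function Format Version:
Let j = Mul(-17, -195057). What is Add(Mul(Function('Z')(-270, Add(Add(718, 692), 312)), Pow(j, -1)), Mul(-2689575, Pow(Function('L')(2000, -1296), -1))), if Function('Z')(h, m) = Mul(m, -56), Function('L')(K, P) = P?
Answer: Rational(330311938789, 159166512) ≈ 2075.3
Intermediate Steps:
j = 3315969
Function('Z')(h, m) = Mul(-56, m)
Add(Mul(Function('Z')(-270, Add(Add(718, 692), 312)), Pow(j, -1)), Mul(-2689575, Pow(Function('L')(2000, -1296), -1))) = Add(Mul(Mul(-56, Add(Add(718, 692), 312)), Pow(3315969, -1)), Mul(-2689575, Pow(-1296, -1))) = Add(Mul(Mul(-56, Add(1410, 312)), Rational(1, 3315969)), Mul(-2689575, Rational(-1, 1296))) = Add(Mul(Mul(-56, 1722), Rational(1, 3315969)), Rational(896525, 432)) = Add(Mul(-96432, Rational(1, 3315969)), Rational(896525, 432)) = Add(Rational(-32144, 1105323), Rational(896525, 432)) = Rational(330311938789, 159166512)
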